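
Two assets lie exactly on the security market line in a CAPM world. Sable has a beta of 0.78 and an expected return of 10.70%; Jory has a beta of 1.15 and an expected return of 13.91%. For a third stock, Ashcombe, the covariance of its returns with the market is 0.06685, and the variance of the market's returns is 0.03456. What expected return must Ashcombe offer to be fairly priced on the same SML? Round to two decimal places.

MRP = (13.91% − 10.70%) / (1.15 − 0.78) = 8.6757%
R_f = 10.70% − 0.78 × 8.6757% = 3.9330%
β_Ashcombe = Cov / Var(R_m) = 0.06685 / 0.03456 = 1.9343
E(R_Ashcombe) = R_f + β × MRP = 3.9330% + 1.9343 × 8.6757% = 20.71%

20.71%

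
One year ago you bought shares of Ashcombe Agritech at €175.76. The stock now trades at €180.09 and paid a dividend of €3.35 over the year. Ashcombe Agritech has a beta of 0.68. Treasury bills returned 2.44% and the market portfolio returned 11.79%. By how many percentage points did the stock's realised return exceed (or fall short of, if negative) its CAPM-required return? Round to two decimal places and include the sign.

-4.43%

Realised HPR = (P1 + D1 − P0) / P0 = (180.09 + 3.35 − 175.76) / 175.76 = 7.68 / 175.76 = 4.3696%
MRP = 11.79% − 2.44% = 9.35%
CAPM required = R_f + β·MRP = 2.44% + 0.68 × 9.35% = 8.7980%
α = realised − required = 4.3696% − 8.7980% = -4.43%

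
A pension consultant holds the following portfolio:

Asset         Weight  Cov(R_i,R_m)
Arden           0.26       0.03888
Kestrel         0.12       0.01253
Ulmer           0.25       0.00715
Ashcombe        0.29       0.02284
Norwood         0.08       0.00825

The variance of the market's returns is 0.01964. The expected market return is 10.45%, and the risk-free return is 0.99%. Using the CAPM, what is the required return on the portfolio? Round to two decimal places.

β_Arden = 0.03888 / 0.01964 = 1.9796
β_Kestrel = 0.01253 / 0.01964 = 0.6380
β_Ulmer = 0.00715 / 0.01964 = 0.3641
β_Ashcombe = 0.02284 / 0.01964 = 1.1629
β_Norwood = 0.00825 / 0.01964 = 0.4201
β_P = Σ w_i β_i = 0.26×1.9796 + 0.12×0.6380 + 0.25×0.3641 + 0.29×1.1629 + 0.08×0.4201 = 1.0531
MRP = 10.45% − 0.99% = 9.46%
E(R_P) = R_f + β_P × MRP = 0.99% + 1.0531 × 9.46% = 10.95%

10.95%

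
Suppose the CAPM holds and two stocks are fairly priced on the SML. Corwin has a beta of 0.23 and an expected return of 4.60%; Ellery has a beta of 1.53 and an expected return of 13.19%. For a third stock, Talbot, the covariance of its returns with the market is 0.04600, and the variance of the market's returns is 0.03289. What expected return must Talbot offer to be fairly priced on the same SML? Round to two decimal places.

MRP = (13.19% − 4.60%) / (1.53 − 0.23) = 6.6077%
R_f = 4.60% − 0.23 × 6.6077% = 3.0802%
β_Talbot = Cov / Var(R_m) = 0.04600 / 0.03289 = 1.3986
E(R_Talbot) = R_f + β × MRP = 3.0802% + 1.3986 × 6.6077% = 12.32%

12.32%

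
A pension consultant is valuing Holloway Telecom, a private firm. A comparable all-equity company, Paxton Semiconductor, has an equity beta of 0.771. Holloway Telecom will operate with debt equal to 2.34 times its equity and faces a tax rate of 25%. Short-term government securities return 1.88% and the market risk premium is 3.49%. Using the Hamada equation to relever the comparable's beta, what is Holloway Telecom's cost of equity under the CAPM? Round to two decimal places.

β_L = β_U × [1 + (1 − t)(D/E)] = 0.771 × [1 + (1 − 0.25) × 2.34]
    = 0.771 × [1 + 0.75 × 2.34] = 0.771 × 2.7550 = 2.1241
E(R) = R_f + β_L × MRP = 1.88% + 2.1241 × 3.49% = 9.29%

9.29%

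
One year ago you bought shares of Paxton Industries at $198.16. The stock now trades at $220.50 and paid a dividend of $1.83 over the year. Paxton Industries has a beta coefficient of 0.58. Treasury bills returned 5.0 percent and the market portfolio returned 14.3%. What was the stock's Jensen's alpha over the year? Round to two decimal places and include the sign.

+1.80%

Realised HPR = (P1 + D1 − P0) / P0 = (220.50 + 1.83 − 198.16) / 198.16 = 24.17 / 198.16 = 12.1972%
MRP = 14.3% − 5.0% = 9.30%
CAPM required = R_f + β·MRP = 5.0% + 0.58 × 9.3% = 10.3940%
α = realised − required = 12.1972% − 10.3940% = +1.80%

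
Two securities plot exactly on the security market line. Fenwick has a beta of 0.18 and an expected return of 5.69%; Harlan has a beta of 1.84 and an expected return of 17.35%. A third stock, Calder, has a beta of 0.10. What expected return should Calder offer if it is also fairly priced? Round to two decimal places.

MRP (SML slope) = (17.35% − 5.69%) / (1.84 − 0.18) = 11.66% / 1.66 = 7.0241%
R_f (intercept) = 5.69% − 0.18 × 7.0241% = 4.4257%
E(R_Calder) = R_f + β × MRP = 4.4257% + 0.10 × 7.0241% = 5.13%

5.13%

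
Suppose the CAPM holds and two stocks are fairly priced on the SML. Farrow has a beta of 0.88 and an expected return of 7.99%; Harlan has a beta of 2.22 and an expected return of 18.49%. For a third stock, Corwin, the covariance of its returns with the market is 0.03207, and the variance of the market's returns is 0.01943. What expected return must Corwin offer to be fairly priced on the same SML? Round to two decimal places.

MRP = (18.49% − 7.99%) / (2.22 − 0.88) = 7.8358%
R_f = 7.99% − 0.88 × 7.8358% = 1.0945%
β_Corwin = Cov / Var(R_m) = 0.03207 / 0.01943 = 1.6505
E(R_Corwin) = R_f + β × MRP = 1.0945% + 1.6505 × 7.8358% = 14.03%

14.03%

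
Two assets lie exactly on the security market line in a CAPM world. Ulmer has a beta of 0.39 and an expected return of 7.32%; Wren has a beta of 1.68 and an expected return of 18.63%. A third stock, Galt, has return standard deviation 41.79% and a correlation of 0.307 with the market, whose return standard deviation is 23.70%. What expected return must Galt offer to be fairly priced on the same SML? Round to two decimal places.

8.65%

MRP = (18.63% − 7.32%) / (1.68 − 0.39) = 8.7674%
R_f = 7.32% − 0.39 × 8.7674% = 3.9007%
β_Galt = ρ·σ_i/σ_m = 0.307 × 41.79 / 23.70 = 0.5413
E(R_Galt) = R_f + β × MRP = 3.9007% + 0.5413 × 8.7674% = 8.65%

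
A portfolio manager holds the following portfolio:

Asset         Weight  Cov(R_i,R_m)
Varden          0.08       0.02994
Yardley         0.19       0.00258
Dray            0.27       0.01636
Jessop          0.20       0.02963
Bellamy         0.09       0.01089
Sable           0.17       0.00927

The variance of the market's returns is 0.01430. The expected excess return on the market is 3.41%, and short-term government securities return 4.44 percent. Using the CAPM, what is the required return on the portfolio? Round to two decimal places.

β_Varden = 0.02994 / 0.01430 = 2.0937
β_Yardley = 0.00258 / 0.01430 = 0.1804
β_Dray = 0.01636 / 0.01430 = 1.1441
β_Jessop = 0.02963 / 0.01430 = 2.0720
β_Bellamy = 0.01089 / 0.01430 = 0.7615
β_Sable = 0.00927 / 0.01430 = 0.6483
β_P = Σ w_i β_i = 0.08×2.0937 + 0.19×0.1804 + 0.27×1.1441 + 0.20×2.0720 + 0.09×0.7615 + 0.17×0.6483 = 1.1038
E(R_P) = R_f + β_P × MRP = 4.44% + 1.1038 × 3.41% = 8.20%

8.20%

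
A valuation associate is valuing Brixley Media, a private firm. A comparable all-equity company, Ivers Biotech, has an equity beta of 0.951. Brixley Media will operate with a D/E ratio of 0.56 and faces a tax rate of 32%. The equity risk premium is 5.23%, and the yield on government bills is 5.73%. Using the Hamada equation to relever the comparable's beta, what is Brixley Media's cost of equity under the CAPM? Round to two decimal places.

β_L = β_U × [1 + (1 − t)(D/E)] = 0.951 × [1 + (1 − 0.32) × 0.56]
    = 0.951 × [1 + 0.68 × 0.56] = 0.951 × 1.3808 = 1.3131
E(R) = R_f + β_L × MRP = 5.73% + 1.3131 × 5.23% = 12.60%

12.60%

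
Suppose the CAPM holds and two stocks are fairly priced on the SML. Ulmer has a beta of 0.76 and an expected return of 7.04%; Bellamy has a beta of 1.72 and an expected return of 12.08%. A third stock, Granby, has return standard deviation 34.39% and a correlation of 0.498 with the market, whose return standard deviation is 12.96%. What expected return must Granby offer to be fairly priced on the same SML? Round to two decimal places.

9.99%

MRP = (12.08% − 7.04%) / (1.72 − 0.76) = 5.2500%
R_f = 7.04% − 0.76 × 5.2500% = 3.0500%
β_Granby = ρ·σ_i/σ_m = 0.498 × 34.39 / 12.96 = 1.3215
E(R_Granby) = R_f + β × MRP = 3.0500% + 1.3215 × 5.2500% = 9.99%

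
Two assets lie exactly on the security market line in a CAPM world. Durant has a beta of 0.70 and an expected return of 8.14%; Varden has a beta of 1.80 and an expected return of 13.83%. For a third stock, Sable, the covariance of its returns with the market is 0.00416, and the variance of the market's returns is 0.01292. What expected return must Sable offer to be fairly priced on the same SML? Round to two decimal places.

6.18%

MRP = (13.83% − 8.14%) / (1.80 − 0.70) = 5.1727%
R_f = 8.14% − 0.70 × 5.1727% = 4.5191%
β_Sable = Cov / Var(R_m) = 0.00416 / 0.01292 = 0.3220
E(R_Sable) = R_f + β × MRP = 4.5191% + 0.3220 × 5.1727% = 6.18%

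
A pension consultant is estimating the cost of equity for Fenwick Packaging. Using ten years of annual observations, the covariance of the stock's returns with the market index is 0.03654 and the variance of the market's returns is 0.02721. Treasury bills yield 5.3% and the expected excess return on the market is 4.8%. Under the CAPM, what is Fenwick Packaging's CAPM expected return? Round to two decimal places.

11.75%

β = Cov(R_i, R_m) / Var(R_m) = 0.03654 / 0.02721 = 1.3429
E(R) = R_f + β × MRP = 5.3% + 1.3429 × 4.8% = 11.75%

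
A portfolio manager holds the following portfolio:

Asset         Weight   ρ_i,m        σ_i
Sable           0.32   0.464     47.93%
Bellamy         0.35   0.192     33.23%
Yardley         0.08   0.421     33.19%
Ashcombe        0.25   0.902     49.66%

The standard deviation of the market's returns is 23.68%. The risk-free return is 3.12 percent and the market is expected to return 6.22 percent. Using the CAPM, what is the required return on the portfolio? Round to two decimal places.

β_Sable = 0.464 × 47.93% / 23.68% = 0.9392
β_Bellamy = 0.192 × 33.23% / 23.68% = 0.2694
β_Yardley = 0.421 × 33.19% / 23.68% = 0.5901
β_Ashcombe = 0.902 × 49.66% / 23.68% = 1.8916
β_P = Σ w_i β_i = 0.32×0.9392 + 0.35×0.2694 + 0.08×0.5901 + 0.25×1.8916 = 0.9149
MRP = 6.22% − 3.12% = 3.10%
E(R_P) = R_f + β_P × MRP = 3.12% + 0.9149 × 3.10% = 5.96%

5.96%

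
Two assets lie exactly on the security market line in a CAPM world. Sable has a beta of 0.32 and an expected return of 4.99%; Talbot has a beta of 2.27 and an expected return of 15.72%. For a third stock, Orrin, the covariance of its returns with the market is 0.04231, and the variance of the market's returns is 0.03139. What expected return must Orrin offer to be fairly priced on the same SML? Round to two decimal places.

MRP = (15.72% − 4.99%) / (2.27 − 0.32) = 5.5026%
R_f = 4.99% − 0.32 × 5.5026% = 3.2292%
β_Orrin = Cov / Var(R_m) = 0.04231 / 0.03139 = 1.3479
E(R_Orrin) = R_f + β × MRP = 3.2292% + 1.3479 × 5.5026% = 10.65%

10.65%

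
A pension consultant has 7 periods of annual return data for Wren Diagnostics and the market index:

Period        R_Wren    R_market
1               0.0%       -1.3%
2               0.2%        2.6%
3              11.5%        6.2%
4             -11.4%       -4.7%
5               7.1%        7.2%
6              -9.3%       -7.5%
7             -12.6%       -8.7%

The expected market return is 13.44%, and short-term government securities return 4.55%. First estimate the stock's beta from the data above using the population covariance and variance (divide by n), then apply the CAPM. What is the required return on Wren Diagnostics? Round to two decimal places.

16.88%

Mean R_i = (0.0 + 0.2 + 11.5 − 11.4 + 7.1 − 9.3 − 12.6) / 7 = -2.0714%
Mean R_m = (-1.3 + 2.6 + 6.2 − 4.7 + 7.2 − 7.5 − 8.7) / 7 = -0.8857%
Σ(R_i − R̄_i)(R_m − R̄_m) = 343.0471  ⇒  Cov = 343.0471 / 7 = 49.0067
Σ(R_m − R̄_m)² = 247.2686  ⇒  Var(R_m) = 247.2686 / 7 = 35.3241
β = Cov / Var(R_m) = 49.0067 / 35.3241 = 1.3873
MRP = 13.44% − 4.55% = 8.89%
E(R) = R_f + β × MRP = 4.55% + 1.3873 × 8.89% = 16.88%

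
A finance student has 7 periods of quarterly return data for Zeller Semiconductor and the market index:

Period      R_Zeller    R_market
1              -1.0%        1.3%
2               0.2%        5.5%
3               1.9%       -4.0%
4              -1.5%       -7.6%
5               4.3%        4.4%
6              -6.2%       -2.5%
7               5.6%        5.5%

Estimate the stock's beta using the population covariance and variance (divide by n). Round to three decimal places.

Mean R_i = (-1.0 + 0.2 + 1.9 − 1.5 + 4.3 − 6.2 + 5.6) / 7 = 0.4714%
Mean R_m = (1.3 + 5.5 − 4.0 − 7.6 + 4.4 − 2.5 + 5.5) / 7 = 0.3714%
Σ(R_i − R̄_i)(R_m − R̄_m) = 67.5943  ⇒  Cov = 67.5943 / 7 = 9.6563
Σ(R_m − R̄_m)² = 160.5943  ⇒  Var(R_m) = 160.5943 / 7 = 22.9420
β = Cov / Var(R_m) = 9.6563 / 22.9420 = 0.4209

0.421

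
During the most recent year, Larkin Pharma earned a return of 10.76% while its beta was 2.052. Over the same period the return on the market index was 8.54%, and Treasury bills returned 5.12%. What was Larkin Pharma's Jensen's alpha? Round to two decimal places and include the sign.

Market excess return = 8.54% − 5.12% = 3.42%
CAPM benchmark = R_f + β(R_m − R_f) = 5.12% + 2.052 × 3.42% = 12.13784%
α = actual − benchmark = 10.76% − 12.13784% = -1.38%

-1.38%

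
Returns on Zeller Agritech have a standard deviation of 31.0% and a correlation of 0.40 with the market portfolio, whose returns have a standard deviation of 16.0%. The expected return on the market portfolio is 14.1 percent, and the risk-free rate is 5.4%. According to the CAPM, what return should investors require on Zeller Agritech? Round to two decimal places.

β = ρ × σ_i / σ_m = 0.40 × 31.0% / 16.0% = 0.7750
MRP = 14.1% − 5.4% = 8.70%
E(R) = 5.4% + 0.7750 × 8.7% = 12.14%

12.14%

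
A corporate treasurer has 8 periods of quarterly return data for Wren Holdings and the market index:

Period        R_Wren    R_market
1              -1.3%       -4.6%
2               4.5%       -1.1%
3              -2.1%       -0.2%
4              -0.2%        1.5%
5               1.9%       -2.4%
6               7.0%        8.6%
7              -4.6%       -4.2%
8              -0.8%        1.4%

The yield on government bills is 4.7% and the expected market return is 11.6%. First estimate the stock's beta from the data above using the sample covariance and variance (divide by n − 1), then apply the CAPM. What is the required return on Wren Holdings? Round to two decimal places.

8.91%

Mean R_i = (-1.3 + 4.5 − 2.1 − 0.2 + 1.9 + 7.0 − 4.6 − 0.8) / 8 = 0.5500%
Mean R_m = (-4.6 − 1.1 − 0.2 + 1.5 − 2.4 + 8.6 − 4.2 + 1.4) / 8 = -0.1250%
Σ(R_i − R̄_i)(R_m − R̄_m) = 75.5400  ⇒  Cov = 75.5400 / 7 = 10.7914
Σ(R_m − R̄_m)² = 123.8550  ⇒  Var(R_m) = 123.8550 / 7 = 17.6936
β = Cov / Var(R_m) = 10.7914 / 17.6936 = 0.6099
MRP = 11.6% − 4.7% = 6.90%
E(R) = R_f + β × MRP = 4.7% + 0.6099 × 6.9% = 8.91%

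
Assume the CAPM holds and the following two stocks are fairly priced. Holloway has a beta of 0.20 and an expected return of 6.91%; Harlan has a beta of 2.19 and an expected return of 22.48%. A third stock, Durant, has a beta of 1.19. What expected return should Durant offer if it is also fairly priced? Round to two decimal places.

MRP (SML slope) = (22.48% − 6.91%) / (2.19 − 0.20) = 15.57% / 1.99 = 7.8241%
R_f (intercept) = 6.91% − 0.20 × 7.8241% = 5.3452%
E(R_Durant) = R_f + β × MRP = 5.3452% + 1.19 × 7.8241% = 14.66%

14.66%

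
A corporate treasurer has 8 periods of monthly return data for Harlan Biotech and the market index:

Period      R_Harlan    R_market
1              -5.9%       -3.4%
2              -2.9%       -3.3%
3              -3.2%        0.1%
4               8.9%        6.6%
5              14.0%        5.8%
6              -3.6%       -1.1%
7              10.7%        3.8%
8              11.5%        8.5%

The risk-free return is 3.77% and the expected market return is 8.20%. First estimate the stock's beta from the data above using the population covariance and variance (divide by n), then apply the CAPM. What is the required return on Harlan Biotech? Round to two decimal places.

11.05%

Mean R_i = (-5.9 − 2.9 − 3.2 + 8.9 + 14.0 − 3.6 + 10.7 + 11.5) / 8 = 3.6875%
Mean R_m = (-3.4 − 3.3 + 0.1 + 6.6 + 5.8 − 1.1 + 3.8 + 8.5) / 8 = 2.1250%
Σ(R_i − R̄_i)(R_m − R̄_m) = 248.9325  ⇒  Cov = 248.9325 / 8 = 31.1166
Σ(R_m − R̄_m)² = 151.4350  ⇒  Var(R_m) = 151.4350 / 8 = 18.9294
β = Cov / Var(R_m) = 31.1166 / 18.9294 = 1.6438
MRP = 8.20% − 3.77% = 4.43%
E(R) = R_f + β × MRP = 3.77% + 1.6438 × 4.43% = 11.05%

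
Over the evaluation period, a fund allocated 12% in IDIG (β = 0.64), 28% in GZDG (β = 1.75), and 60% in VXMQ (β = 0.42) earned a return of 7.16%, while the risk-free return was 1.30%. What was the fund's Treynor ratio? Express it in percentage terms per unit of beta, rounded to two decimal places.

7.16%

β_P = 0.12×0.64 + 0.28×1.75 + 0.60×0.42 = 0.8188
Treynor = (R_P − R_f) / β_P = (7.16% − 1.30%) / 0.8188 = 5.86% / 0.8188 = 7.16%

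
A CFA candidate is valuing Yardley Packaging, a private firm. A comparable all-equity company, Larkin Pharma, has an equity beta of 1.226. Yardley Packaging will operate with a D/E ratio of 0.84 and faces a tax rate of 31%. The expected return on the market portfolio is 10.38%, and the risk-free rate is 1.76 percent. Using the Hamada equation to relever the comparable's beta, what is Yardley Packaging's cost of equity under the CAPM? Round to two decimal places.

18.45%

β_L = β_U × [1 + (1 − t)(D/E)] = 1.226 × [1 + (1 − 0.31) × 0.84]
    = 1.226 × [1 + 0.69 × 0.84] = 1.226 × 1.5796 = 1.9366
MRP = 10.38% − 1.76% = 8.62%
E(R) = R_f + β_L × MRP = 1.76% + 1.9366 × 8.62% = 18.45%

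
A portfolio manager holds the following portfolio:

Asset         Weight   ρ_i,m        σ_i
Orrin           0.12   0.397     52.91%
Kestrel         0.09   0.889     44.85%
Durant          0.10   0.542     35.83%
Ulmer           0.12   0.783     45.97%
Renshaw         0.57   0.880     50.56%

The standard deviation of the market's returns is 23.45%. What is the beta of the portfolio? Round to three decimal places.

1.609

β_Orrin = 0.397 × 52.91% / 23.45% = 0.8957
β_Kestrel = 0.889 × 44.85% / 23.45% = 1.7003
β_Durant = 0.542 × 35.83% / 23.45% = 0.8281
β_Ulmer = 0.783 × 45.97% / 23.45% = 1.5349
β_Renshaw = 0.880 × 50.56% / 23.45% = 1.8973
β_P = Σ w_i β_i = 0.12×0.8957 + 0.09×1.7003 + 0.10×0.8281 + 0.12×1.5349 + 0.57×1.8973 = 1.6090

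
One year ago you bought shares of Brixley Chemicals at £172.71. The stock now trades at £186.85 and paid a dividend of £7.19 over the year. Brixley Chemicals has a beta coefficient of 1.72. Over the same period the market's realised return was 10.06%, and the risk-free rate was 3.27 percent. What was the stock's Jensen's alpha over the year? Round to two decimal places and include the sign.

Realised HPR = (P1 + D1 − P0) / P0 = (186.85 + 7.19 − 172.71) / 172.71 = 21.33 / 172.71 = 12.3502%
MRP = 10.06% − 3.27% = 6.79%
CAPM required = R_f + β·MRP = 3.27% + 1.72 × 6.79% = 14.9488%
α = realised − required = 12.3502% − 14.9488% = -2.60%

-2.60%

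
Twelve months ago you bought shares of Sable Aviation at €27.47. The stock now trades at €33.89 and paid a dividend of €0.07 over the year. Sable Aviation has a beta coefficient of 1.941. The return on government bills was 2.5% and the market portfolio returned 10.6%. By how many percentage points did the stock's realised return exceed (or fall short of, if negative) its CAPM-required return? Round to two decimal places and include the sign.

+5.40%

Realised HPR = (P1 + D1 − P0) / P0 = (33.89 + 0.07 − 27.47) / 27.47 = 6.49 / 27.47 = 23.6258%
MRP = 10.6% − 2.5% = 8.10%
CAPM required = R_f + β·MRP = 2.5% + 1.941 × 8.1% = 18.2221%
α = realised − required = 23.6258% − 18.2221% = +5.40%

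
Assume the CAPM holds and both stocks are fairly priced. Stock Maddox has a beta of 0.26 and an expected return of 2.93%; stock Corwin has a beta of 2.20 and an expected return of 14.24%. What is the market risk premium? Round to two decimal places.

5.83%

Both satisfy E(R) = R_f + β·MRP, so the slope of the SML is
MRP = (14.24% − 2.93%) / (2.20 − 0.26) = 11.31% / 1.94 = 5.8299%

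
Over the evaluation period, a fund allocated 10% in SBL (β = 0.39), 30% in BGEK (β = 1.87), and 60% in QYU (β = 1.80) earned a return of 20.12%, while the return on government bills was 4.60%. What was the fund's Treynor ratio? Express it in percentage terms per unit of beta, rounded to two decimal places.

9.24%

β_P = 0.10×0.39 + 0.30×1.87 + 0.60×1.80 = 1.6800
Treynor = (R_P − R_f) / β_P = (20.12% − 4.60%) / 1.6800 = 15.52% / 1.6800 = 9.24%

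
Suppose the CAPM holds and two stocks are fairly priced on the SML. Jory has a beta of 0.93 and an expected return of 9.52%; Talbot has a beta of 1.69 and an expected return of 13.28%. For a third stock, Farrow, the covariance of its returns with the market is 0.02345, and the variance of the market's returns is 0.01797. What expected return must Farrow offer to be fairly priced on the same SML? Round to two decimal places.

MRP = (13.28% − 9.52%) / (1.69 − 0.93) = 4.9474%
R_f = 9.52% − 0.93 × 4.9474% = 4.9189%
β_Farrow = Cov / Var(R_m) = 0.02345 / 0.01797 = 1.3050
E(R_Farrow) = R_f + β × MRP = 4.9189% + 1.3050 × 4.9474% = 11.38%

11.38%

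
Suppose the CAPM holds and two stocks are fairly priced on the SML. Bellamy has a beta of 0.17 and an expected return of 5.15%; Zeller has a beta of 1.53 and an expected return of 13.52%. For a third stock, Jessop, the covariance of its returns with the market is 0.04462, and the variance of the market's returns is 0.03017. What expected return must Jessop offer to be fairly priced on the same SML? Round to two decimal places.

13.21%

MRP = (13.52% − 5.15%) / (1.53 − 0.17) = 6.1544%
R_f = 5.15% − 0.17 × 6.1544% = 4.1038%
β_Jessop = Cov / Var(R_m) = 0.04462 / 0.03017 = 1.4790
E(R_Jessop) = R_f + β × MRP = 4.1038% + 1.4790 × 6.1544% = 13.21%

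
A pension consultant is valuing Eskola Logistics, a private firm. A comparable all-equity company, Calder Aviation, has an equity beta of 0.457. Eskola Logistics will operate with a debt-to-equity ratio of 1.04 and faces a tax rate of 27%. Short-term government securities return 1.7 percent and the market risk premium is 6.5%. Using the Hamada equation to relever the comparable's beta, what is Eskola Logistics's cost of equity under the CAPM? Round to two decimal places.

6.93%

β_L = β_U × [1 + (1 − t)(D/E)] = 0.457 × [1 + (1 − 0.27) × 1.04]
    = 0.457 × [1 + 0.73 × 1.04] = 0.457 × 1.7592 = 0.8040
E(R) = R_f + β_L × MRP = 1.7% + 0.8040 × 6.5% = 6.93%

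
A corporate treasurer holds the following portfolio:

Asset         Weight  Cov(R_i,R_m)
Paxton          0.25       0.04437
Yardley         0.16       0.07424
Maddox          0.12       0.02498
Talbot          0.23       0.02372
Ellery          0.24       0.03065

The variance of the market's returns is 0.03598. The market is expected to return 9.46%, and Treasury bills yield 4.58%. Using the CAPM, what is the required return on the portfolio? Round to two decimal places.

9.84%

β_Paxton = 0.04437 / 0.03598 = 1.2332
β_Yardley = 0.07424 / 0.03598 = 2.0634
β_Maddox = 0.02498 / 0.03598 = 0.6943
β_Talbot = 0.02372 / 0.03598 = 0.6593
β_Ellery = 0.03065 / 0.03598 = 0.8519
β_P = Σ w_i β_i = 0.25×1.2332 + 0.16×2.0634 + 0.12×0.6943 + 0.23×0.6593 + 0.24×0.8519 = 1.0779
MRP = 9.46% − 4.58% = 4.88%
E(R_P) = R_f + β_P × MRP = 4.58% + 1.0779 × 4.88% = 9.84%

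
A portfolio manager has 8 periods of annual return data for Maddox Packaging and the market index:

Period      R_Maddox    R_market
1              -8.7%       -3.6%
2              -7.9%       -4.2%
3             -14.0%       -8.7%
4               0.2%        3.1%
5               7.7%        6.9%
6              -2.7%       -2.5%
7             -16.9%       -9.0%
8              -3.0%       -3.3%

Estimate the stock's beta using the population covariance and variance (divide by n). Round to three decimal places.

Mean R_i = (-8.7 − 7.9 − 14.0 + 0.2 + 7.7 − 2.7 − 16.9 − 3.0) / 8 = -5.6625%
Mean R_m = (-3.6 − 4.2 − 8.7 + 3.1 + 6.9 − 2.5 − 9.0 − 3.3) / 8 = -2.6625%
Σ(R_i − R̄_i)(R_m − R̄_m) = 288.1888  ⇒  Cov = 288.1888 / 8 = 36.0236
Σ(R_m − R̄_m)² = 204.9388  ⇒  Var(R_m) = 204.9388 / 8 = 25.6174
β = Cov / Var(R_m) = 36.0236 / 25.6174 = 1.4062

1.406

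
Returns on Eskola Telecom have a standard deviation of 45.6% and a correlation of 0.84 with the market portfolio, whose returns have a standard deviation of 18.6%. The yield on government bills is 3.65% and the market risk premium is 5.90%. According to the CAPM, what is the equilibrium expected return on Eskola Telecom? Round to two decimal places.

β = ρ × σ_i / σ_m = 0.84 × 45.6% / 18.6% = 2.0594
E(R) = 3.65% + 2.0594 × 5.90% = 15.80%

15.80%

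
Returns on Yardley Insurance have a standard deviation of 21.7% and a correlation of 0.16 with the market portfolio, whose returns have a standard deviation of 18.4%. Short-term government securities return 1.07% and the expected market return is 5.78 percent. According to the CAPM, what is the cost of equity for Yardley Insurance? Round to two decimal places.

1.96%

β = ρ × σ_i / σ_m = 0.16 × 21.7% / 18.4% = 0.1887
MRP = 5.78% − 1.07% = 4.71%
E(R) = 1.07% + 0.1887 × 4.71% = 1.96%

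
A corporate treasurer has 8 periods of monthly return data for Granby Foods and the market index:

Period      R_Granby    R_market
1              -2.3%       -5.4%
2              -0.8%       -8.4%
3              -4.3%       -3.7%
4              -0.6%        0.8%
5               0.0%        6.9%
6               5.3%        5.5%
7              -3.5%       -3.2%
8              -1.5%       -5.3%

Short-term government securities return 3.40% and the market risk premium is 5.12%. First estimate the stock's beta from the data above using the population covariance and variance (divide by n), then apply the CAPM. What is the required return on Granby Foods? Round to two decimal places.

5.12%

Mean R_i = (-2.3 − 0.8 − 4.3 − 0.6 + 0.0 + 5.3 − 3.5 − 1.5) / 8 = -0.9625%
Mean R_m = (-5.4 − 8.4 − 3.7 + 0.8 + 6.9 + 5.5 − 3.2 − 5.3) / 8 = -1.6000%
Σ(R_i − R̄_i)(R_m − R̄_m) = 70.5500  ⇒  Cov = 70.5500 / 8 = 8.8188
Σ(R_m − R̄_m)² = 209.7600  ⇒  Var(R_m) = 209.7600 / 8 = 26.2200
β = Cov / Var(R_m) = 8.8188 / 26.2200 = 0.3363
E(R) = R_f + β × MRP = 3.40% + 0.3363 × 5.12% = 5.12%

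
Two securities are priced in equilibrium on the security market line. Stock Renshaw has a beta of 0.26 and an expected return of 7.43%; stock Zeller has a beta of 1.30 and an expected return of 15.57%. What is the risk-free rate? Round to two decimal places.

Both satisfy E(R) = R_f + β·MRP, so the slope of the SML is
MRP = (15.57% − 7.43%) / (1.30 − 0.26) = 8.14% / 1.04 = 7.8269%
R_f = E(R_Renshaw) − β_Renshaw·MRP = 7.43% − 0.26 × 7.8269% = 5.3950%

5.40%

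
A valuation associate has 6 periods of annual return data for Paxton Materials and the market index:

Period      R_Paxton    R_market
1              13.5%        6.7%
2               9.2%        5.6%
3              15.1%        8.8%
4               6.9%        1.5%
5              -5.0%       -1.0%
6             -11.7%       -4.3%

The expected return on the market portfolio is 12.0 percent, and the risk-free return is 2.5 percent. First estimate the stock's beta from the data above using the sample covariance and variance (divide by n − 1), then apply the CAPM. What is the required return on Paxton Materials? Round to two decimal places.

Mean R_i = (13.5 + 9.2 + 15.1 + 6.9 − 5.0 − 11.7) / 6 = 4.6667%
Mean R_m = (6.7 + 5.6 + 8.8 + 1.5 − 1.0 − 4.3) / 6 = 2.8833%
Σ(R_i − R̄_i)(R_m − R̄_m) = 259.7767  ⇒  Cov = 259.7767 / 5 = 51.9553
Σ(R_m − R̄_m)² = 125.5483  ⇒  Var(R_m) = 125.5483 / 5 = 25.1097
β = Cov / Var(R_m) = 51.9553 / 25.1097 = 2.0691
MRP = 12.0% − 2.5% = 9.50%
E(R) = R_f + β × MRP = 2.5% + 2.0691 × 9.5% = 22.16%

22.16%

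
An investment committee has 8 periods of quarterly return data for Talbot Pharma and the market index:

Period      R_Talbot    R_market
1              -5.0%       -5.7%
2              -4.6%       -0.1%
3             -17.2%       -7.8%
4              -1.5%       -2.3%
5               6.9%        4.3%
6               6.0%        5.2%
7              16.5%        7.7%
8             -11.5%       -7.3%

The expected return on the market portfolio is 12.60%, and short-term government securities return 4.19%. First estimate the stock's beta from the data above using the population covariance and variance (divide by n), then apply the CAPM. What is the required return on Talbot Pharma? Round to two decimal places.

18.55%

Mean R_i = (-5.0 − 4.6 − 17.2 − 1.5 + 6.9 + 6.0 + 16.5 − 11.5) / 8 = -1.3000%
Mean R_m = (-5.7 − 0.1 − 7.8 − 2.3 + 4.3 + 5.2 + 7.7 − 7.3) / 8 = -0.7500%
Σ(R_i − R̄_i)(R_m − R̄_m) = 430.6400  ⇒  Cov = 430.6400 / 8 = 53.8300
Σ(R_m − R̄_m)² = 252.2400  ⇒  Var(R_m) = 252.2400 / 8 = 31.5300
β = Cov / Var(R_m) = 53.8300 / 31.5300 = 1.7073
MRP = 12.60% − 4.19% = 8.41%
E(R) = R_f + β × MRP = 4.19% + 1.7073 × 8.41% = 18.55%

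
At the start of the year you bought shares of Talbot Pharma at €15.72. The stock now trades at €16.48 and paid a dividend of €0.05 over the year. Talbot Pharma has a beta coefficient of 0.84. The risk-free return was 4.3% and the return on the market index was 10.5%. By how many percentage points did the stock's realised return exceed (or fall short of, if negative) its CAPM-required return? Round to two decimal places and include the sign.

Realised HPR = (P1 + D1 − P0) / P0 = (16.48 + 0.05 − 15.72) / 15.72 = 0.81 / 15.72 = 5.1527%
MRP = 10.5% − 4.3% = 6.20%
CAPM required = R_f + β·MRP = 4.3% + 0.84 × 6.2% = 9.5080%
α = realised − required = 5.1527% − 9.5080% = -4.36%

-4.36%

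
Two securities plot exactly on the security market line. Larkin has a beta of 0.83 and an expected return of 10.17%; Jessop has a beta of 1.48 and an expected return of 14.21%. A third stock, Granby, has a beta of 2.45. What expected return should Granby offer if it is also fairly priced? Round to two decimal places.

MRP (SML slope) = (14.21% − 10.17%) / (1.48 − 0.83) = 4.04% / 0.65 = 6.2154%
R_f (intercept) = 10.17% − 0.83 × 6.2154% = 5.0112%
E(R_Granby) = R_f + β × MRP = 5.0112% + 2.45 × 6.2154% = 20.24%

20.24%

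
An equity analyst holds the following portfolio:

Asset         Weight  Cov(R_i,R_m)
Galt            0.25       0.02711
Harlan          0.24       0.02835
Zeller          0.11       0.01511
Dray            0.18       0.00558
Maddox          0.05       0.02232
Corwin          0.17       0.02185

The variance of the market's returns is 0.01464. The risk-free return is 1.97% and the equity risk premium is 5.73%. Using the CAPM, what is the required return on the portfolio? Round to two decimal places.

10.22%

β_Galt = 0.02711 / 0.01464 = 1.8518
β_Harlan = 0.02835 / 0.01464 = 1.9365
β_Zeller = 0.01511 / 0.01464 = 1.0321
β_Dray = 0.00558 / 0.01464 = 0.3811
β_Maddox = 0.02232 / 0.01464 = 1.5246
β_Corwin = 0.02185 / 0.01464 = 1.4925
β_P = Σ w_i β_i = 0.25×1.8518 + 0.24×1.9365 + 0.11×1.0321 + 0.18×0.3811 + 0.05×1.5246 + 0.17×1.4925 = 1.4398
E(R_P) = R_f + β_P × MRP = 1.97% + 1.4398 × 5.73% = 10.22%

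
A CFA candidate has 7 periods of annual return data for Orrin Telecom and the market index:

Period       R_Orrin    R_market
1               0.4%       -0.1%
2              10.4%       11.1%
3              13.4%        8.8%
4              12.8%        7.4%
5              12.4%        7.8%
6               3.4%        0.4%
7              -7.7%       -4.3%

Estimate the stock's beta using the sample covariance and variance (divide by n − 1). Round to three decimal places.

Mean R_i = (0.4 + 10.4 + 13.4 + 12.8 + 12.4 + 3.4 − 7.7) / 7 = 6.4429%
Mean R_m = (-0.1 + 11.1 + 8.8 + 7.4 + 7.8 + 0.4 − 4.3) / 7 = 4.4429%
Σ(R_i − R̄_i)(R_m − R̄_m) = 258.8571  ⇒  Cov = 258.8571 / 6 = 43.1429
Σ(R_m − R̄_m)² = 196.7371  ⇒  Var(R_m) = 196.7371 / 6 = 32.7895
β = Cov / Var(R_m) = 43.1429 / 32.7895 = 1.3158

1.316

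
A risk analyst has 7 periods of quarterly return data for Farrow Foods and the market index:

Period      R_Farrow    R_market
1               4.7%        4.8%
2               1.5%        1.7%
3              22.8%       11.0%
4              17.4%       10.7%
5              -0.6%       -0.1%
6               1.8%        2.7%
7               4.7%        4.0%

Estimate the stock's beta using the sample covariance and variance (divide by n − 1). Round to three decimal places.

2.021

Mean R_i = (4.7 + 1.5 + 22.8 + 17.4 − 0.6 + 1.8 + 4.7) / 7 = 7.4714%
Mean R_m = (4.8 + 1.7 + 11.0 + 10.7 − 0.1 + 2.7 + 4.0) / 7 = 4.9714%
Σ(R_i − R̄_i)(R_m − R̄_m) = 225.8043  ⇒  Cov = 225.8043 / 6 = 37.6341
Σ(R_m − R̄_m)² = 111.7143  ⇒  Var(R_m) = 111.7143 / 6 = 18.6191
β = Cov / Var(R_m) = 37.6341 / 18.6191 = 2.0213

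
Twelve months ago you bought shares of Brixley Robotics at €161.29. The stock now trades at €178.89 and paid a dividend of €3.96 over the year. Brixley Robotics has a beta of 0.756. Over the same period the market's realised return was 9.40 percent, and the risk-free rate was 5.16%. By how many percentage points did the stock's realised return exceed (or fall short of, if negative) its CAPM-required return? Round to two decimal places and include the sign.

Realised HPR = (P1 + D1 − P0) / P0 = (178.89 + 3.96 − 161.29) / 161.29 = 21.56 / 161.29 = 13.3672%
MRP = 9.40% − 5.16% = 4.24%
CAPM required = R_f + β·MRP = 5.16% + 0.756 × 4.24% = 8.36544%
α = realised − required = 13.3672% − 8.36544% = +5.00%

+5.00%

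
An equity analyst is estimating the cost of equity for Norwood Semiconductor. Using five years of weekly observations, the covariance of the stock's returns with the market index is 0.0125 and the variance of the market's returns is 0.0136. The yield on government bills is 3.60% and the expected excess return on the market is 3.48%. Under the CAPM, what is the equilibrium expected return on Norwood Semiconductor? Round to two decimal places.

6.80%

β = Cov(R_i, R_m) / Var(R_m) = 0.0125 / 0.0136 = 0.9191
E(R) = R_f + β × MRP = 3.60% + 0.9191 × 3.48% = 6.80%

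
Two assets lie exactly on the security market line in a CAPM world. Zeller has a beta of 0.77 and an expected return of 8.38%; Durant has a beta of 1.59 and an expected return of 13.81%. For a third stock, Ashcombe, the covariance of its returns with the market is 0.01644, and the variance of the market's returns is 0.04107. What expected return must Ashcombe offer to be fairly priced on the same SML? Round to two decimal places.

MRP = (13.81% − 8.38%) / (1.59 − 0.77) = 6.6220%
R_f = 8.38% − 0.77 × 6.6220% = 3.2811%
β_Ashcombe = Cov / Var(R_m) = 0.01644 / 0.04107 = 0.4003
E(R_Ashcombe) = R_f + β × MRP = 3.2811% + 0.4003 × 6.6220% = 5.93%

5.93%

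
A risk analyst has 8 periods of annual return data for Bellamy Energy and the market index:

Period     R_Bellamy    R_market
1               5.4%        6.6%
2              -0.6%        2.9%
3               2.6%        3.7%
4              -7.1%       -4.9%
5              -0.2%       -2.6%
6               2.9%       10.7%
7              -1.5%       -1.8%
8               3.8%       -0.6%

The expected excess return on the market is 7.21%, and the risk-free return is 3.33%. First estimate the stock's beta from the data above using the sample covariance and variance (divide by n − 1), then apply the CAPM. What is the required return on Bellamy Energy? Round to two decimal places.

Mean R_i = (5.4 − 0.6 + 2.6 − 7.1 − 0.2 + 2.9 − 1.5 + 3.8) / 8 = 0.6625%
Mean R_m = (6.6 + 2.9 + 3.7 − 4.9 − 2.6 + 10.7 − 1.8 − 0.6) / 8 = 1.7500%
Σ(R_i − R̄_i)(R_m − R̄_m) = 101.0050  ⇒  Cov = 101.0050 / 7 = 14.4293
Σ(R_m − R̄_m)² = 190.0200  ⇒  Var(R_m) = 190.0200 / 7 = 27.1457
β = Cov / Var(R_m) = 14.4293 / 27.1457 = 0.5316
E(R) = R_f + β × MRP = 3.33% + 0.5316 × 7.21% = 7.16%

7.16%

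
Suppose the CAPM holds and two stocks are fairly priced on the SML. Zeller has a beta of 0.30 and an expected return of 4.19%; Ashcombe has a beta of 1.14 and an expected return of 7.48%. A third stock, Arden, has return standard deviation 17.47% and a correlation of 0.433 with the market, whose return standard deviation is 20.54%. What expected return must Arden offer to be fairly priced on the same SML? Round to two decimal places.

MRP = (7.48% − 4.19%) / (1.14 − 0.30) = 3.9167%
R_f = 4.19% − 0.30 × 3.9167% = 3.0150%
β_Arden = ρ·σ_i/σ_m = 0.433 × 17.47 / 20.54 = 0.3683
E(R_Arden) = R_f + β × MRP = 3.0150% + 0.3683 × 3.9167% = 4.46%

4.46%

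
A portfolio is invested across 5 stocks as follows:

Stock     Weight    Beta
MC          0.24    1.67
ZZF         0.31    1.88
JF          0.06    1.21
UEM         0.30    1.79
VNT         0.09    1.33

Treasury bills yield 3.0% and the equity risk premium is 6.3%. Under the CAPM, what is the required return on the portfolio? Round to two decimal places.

13.79%

β_P = Σ w_i β_i = 0.24×1.67 + 0.31×1.88 + 0.06×1.21 + 0.30×1.79 + 0.09×1.33 = 1.7129
E(R_P) = R_f + β_P × MRP = 3.0% + 1.7129 × 6.3% = 13.79%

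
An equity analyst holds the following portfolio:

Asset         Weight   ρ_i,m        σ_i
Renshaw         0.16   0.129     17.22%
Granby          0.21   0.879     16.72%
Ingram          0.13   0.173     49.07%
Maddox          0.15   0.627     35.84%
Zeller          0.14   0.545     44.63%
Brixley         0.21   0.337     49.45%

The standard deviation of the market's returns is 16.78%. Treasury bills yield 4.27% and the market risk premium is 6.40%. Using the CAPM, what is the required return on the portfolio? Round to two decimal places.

9.92%

β_Renshaw = 0.129 × 17.22% / 16.78% = 0.1324
β_Granby = 0.879 × 16.72% / 16.78% = 0.8759
β_Ingram = 0.173 × 49.07% / 16.78% = 0.5059
β_Maddox = 0.627 × 35.84% / 16.78% = 1.3392
β_Zeller = 0.545 × 44.63% / 16.78% = 1.4495
β_Brixley = 0.337 × 49.45% / 16.78% = 0.9931
β_P = Σ w_i β_i = 0.16×0.1324 + 0.21×0.8759 + 0.13×0.5059 + 0.15×1.3392 + 0.14×1.4495 + 0.21×0.9931 = 0.8833
E(R_P) = R_f + β_P × MRP = 4.27% + 0.8833 × 6.40% = 9.92%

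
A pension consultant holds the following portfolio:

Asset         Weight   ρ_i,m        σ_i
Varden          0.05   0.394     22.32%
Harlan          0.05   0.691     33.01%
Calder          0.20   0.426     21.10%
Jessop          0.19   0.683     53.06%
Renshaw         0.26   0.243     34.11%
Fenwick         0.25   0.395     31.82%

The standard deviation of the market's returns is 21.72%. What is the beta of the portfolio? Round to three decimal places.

0.716

β_Varden = 0.394 × 22.32% / 21.72% = 0.4049
β_Harlan = 0.691 × 33.01% / 21.72% = 1.0502
β_Calder = 0.426 × 21.10% / 21.72% = 0.4138
β_Jessop = 0.683 × 53.06% / 21.72% = 1.6685
β_Renshaw = 0.243 × 34.11% / 21.72% = 0.3816
β_Fenwick = 0.395 × 31.82% / 21.72% = 0.5787
β_P = Σ w_i β_i = 0.05×0.4049 + 0.05×1.0502 + 0.20×0.4138 + 0.19×1.6685 + 0.26×0.3816 + 0.25×0.5787 = 0.7164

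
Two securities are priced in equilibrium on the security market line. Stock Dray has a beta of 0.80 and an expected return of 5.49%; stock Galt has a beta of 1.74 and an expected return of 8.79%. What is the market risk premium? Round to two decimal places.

Both satisfy E(R) = R_f + β·MRP, so the slope of the SML is
MRP = (8.79% − 5.49%) / (1.74 − 0.80) = 3.30% / 0.94 = 3.5106%

3.51%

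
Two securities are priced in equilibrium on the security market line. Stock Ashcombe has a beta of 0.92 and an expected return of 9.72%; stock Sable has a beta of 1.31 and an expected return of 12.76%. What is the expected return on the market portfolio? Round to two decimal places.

Both satisfy E(R) = R_f + β·MRP, so the slope of the SML is
MRP = (12.76% − 9.72%) / (1.31 − 0.92) = 3.04% / 0.39 = 7.7949%
R_f = E(R_Ashcombe) − β_Ashcombe·MRP = 9.72% − 0.92 × 7.7949% = 2.5487%
E(R_m) = R_f + MRP = 2.5487% + 7.7949% = 10.34%

10.34%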